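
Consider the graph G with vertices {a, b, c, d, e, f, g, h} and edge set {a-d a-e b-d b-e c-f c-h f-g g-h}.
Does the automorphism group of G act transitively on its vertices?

Yes

G has two connected components, {a, b, d, e} and {c, f, g, h}; each is 2-regular, so G = C_4 ⊔ C_4. With two isomorphic components, Aut(G) = Aut(C_4) ≀ S_2 = (D_4 × D_4) ⋊ Z_2: permute each cycle by D_4, then optionally swap the two cycles. Order 2·(2·4)² = 128. Under this action every vertex can be carried to every other, so G is vertex-transitive.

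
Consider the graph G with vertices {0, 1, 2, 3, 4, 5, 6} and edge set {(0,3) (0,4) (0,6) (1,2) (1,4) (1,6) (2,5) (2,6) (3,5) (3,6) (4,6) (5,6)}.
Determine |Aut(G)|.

Vertex 6 is the unique vertex of degree 6; the remaining 6 vertices each have degree 3 and induce a cycle, so G is the wheel on 7 vertices with hub 6. With the hub fixed, the remaining symmetry is that of the rim cycle C_6, giving the dihedral group D_6.

12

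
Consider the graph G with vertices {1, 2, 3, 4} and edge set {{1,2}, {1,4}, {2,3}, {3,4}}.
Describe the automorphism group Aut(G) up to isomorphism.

(S_2 × S_2) ⋊ Z_2

G is 2-regular and bipartite with parts {1, 3} and {2, 4} (each part is independent and every cross-pair is an edge), so G = K_{2,2}. Aut(K_{2,2}) is the wreath product S_2 ≀ Z_2: permute within each part, then optionally swap the parts; |Aut| = 2·(2!)² = 8.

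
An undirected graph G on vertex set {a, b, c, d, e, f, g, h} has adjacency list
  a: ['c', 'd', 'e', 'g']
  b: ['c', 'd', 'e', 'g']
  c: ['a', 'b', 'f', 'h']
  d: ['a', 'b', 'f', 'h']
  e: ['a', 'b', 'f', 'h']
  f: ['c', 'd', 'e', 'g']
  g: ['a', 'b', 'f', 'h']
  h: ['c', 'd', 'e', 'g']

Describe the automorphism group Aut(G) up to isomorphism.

(S_4 × S_4) ⋊ Z_2

G is 4-regular and bipartite with parts {c, d, e, g} and {a, b, f, h} (each part is independent and every cross-pair is an edge), so G = K_{4,4}. Each part can be permuted independently (S_4 × S_4) and the two equal-size parts can also be swapped, giving (S_4 × S_4) ⋊ Z_2 of order 2·(4!)² = 1152.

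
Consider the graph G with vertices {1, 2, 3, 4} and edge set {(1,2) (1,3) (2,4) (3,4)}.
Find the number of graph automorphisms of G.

G is 2-regular and bipartite on 2^2 = 4 vertices with girth 4; it is the hypercube graph Q_2. The symmetry group of the 2-cube is the hyperoctahedral group B_2 = Z_2 ≀ S_2, of order 2^2·2! = 8.

8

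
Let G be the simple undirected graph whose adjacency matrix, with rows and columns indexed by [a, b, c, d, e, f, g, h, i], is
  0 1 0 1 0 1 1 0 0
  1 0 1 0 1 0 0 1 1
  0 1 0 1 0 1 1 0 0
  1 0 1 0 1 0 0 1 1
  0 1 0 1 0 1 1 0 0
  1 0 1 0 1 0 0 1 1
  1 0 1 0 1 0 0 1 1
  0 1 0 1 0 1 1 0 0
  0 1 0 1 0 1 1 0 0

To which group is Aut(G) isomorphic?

The vertices split by degree into {b, d, f, g} (degree 5) and {a, c, e, h, i} (degree 4); every edge runs between the two parts, so G is the complete bipartite graph K_{4,5}. The parts have unequal sizes, so no automorphism swaps them; each part is permuted independently, giving S_4 × S_5 of order 4!·5! = 2880.

S_4 × S_5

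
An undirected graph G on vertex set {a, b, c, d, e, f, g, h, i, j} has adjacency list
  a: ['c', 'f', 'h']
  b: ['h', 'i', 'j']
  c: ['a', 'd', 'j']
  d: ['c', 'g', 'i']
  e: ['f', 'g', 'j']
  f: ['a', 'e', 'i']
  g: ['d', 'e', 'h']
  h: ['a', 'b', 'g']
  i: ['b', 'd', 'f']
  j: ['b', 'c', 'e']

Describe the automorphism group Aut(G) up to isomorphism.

the symmetric group S_5

G is 3-regular on 10 vertices with no triangles and no 4-cycles (girth 5): this is the Petersen graph. Viewing the Petersen graph as the Kneser graph K(5,2) — vertices are 2-subsets of {1,…,5}, edges join disjoint pairs — its automorphisms are exactly the permutations of the 5-element set, so Aut ≅ S_5 of order 120.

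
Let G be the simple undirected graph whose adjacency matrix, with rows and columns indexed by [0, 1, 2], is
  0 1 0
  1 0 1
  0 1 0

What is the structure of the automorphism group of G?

The degree sequence is [1, 2, 1]; the two degree-1 vertices 0 and 2 are the ends of a path, so G = P_3. The only nontrivial automorphism of a path is the end-to-end reflection, so Aut(G) ≅ Z_2.

C_2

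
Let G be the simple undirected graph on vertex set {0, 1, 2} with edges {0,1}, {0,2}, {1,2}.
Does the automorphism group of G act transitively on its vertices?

All 3 vertices are pairwise adjacent: G = K_3. Any permutation of the 3 vertices preserves K_3, so Aut(K_3) = S_3 of order 3! = 6. Under this action every vertex can be carried to every other, so G is vertex-transitive.

Yes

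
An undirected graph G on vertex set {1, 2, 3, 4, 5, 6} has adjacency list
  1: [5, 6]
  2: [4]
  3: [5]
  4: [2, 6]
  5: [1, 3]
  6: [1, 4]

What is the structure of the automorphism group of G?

The degree sequence is [2, 1, 1, 2, 2, 2]; the two degree-1 vertices 2 and 3 are the ends of a path, so G = P_6. The only nontrivial automorphism of a path is the end-to-end reflection, so Aut(G) ≅ Z_2.

the cyclic group of order 2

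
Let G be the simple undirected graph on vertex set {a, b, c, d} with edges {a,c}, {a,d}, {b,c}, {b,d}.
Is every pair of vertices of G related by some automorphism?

Yes

G is 2-regular and bipartite with parts {a, b} and {c, d} (each part is independent and every cross-pair is an edge), so G = K_{2,2}. Each part can be permuted independently (S_2 × S_2) and the two equal-size parts can also be swapped, giving (S_2 × S_2) ⋊ Z_2 of order 2·(2!)² = 8. This group acts transitively on the 4 vertices.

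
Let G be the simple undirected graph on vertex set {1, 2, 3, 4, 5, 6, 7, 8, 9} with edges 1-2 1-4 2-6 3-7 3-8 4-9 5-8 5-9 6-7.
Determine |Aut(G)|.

18

G is 2-regular and connected on 9 vertices, i.e. the cycle C_9. C_9 has 9 rotations and 9 reflections, so Aut(C_9) ≅ D_9 of order 18.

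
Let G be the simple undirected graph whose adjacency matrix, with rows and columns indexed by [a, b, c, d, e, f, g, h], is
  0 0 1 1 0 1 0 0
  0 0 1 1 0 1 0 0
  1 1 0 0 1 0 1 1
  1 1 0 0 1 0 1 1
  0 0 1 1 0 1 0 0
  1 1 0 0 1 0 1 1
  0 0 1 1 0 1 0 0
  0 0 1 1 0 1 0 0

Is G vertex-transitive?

No

Automorphisms preserve degree, but G has vertices of degree 3 and vertices of degree 5; no automorphism maps one to the other, so G is not vertex-transitive.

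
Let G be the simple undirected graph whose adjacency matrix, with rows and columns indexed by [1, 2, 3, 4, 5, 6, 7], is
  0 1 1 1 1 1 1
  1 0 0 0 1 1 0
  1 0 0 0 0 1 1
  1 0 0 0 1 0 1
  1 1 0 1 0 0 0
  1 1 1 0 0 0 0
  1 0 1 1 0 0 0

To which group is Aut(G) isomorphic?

the dihedral group of order 12

Vertex 1 is the unique vertex of degree 6; the remaining 6 vertices each have degree 3 and induce a cycle, so G is the wheel on 7 vertices with hub 1. With the hub fixed, the remaining symmetry is that of the rim cycle C_6, giving the dihedral group D_6.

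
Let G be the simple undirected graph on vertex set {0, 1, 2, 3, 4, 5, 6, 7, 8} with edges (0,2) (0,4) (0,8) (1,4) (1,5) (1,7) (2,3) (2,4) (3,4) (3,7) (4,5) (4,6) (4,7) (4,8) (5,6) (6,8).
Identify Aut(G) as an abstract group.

Vertex 4 is the unique vertex of degree 8; the remaining 8 vertices each have degree 3 and induce a cycle, so G is the wheel on 9 vertices with hub 4. Every automorphism fixes the hub and acts on the rim 8-cycle, so Aut(G) ≅ Aut(C_8) = D_8 of order 16.

D_8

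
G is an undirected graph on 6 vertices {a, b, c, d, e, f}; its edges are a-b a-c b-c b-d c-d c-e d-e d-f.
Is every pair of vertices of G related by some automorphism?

Vertex b is the only vertex of degree 3, so every automorphism fixes it; G is not vertex-transitive.

No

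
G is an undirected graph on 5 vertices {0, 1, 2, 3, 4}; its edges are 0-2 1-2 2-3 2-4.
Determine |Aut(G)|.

Vertex 2 has degree 4 and every other vertex has degree 1, so G is the star K_{1,4} with centre 2. The 4 leaves are pairwise interchangeable while the centre is fixed, giving Aut(G) = S_4.

24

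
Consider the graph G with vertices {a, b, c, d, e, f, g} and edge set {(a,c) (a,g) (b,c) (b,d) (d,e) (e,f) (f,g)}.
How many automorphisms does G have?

14

Every vertex has degree 2 and the graph is connected, so G is the 7-cycle C_7. The automorphisms of the 7-cycle are exactly the symmetries of a regular 7-gon: the dihedral group D_7, |D_7| = 14.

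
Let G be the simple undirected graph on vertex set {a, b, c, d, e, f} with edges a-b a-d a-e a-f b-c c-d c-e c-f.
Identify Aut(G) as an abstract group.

S_2 × S_4

The vertices split by degree into {a, c} (degree 4) and {b, d, e, f} (degree 2); every edge runs between the two parts, so G is the complete bipartite graph K_{2,4}. The parts have unequal sizes, so no automorphism swaps them; each part is permuted independently, giving S_2 × S_4 of order 2!·4! = 48.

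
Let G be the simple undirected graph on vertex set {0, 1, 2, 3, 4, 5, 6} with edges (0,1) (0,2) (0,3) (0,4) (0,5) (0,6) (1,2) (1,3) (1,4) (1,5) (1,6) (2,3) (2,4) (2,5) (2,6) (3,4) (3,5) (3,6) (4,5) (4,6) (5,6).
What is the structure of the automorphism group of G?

All 7 vertices are pairwise adjacent: G = K_7. Any permutation of the 7 vertices preserves K_7, so Aut(K_7) = S_7 of order 7! = 5040.

the symmetric group on 7 letters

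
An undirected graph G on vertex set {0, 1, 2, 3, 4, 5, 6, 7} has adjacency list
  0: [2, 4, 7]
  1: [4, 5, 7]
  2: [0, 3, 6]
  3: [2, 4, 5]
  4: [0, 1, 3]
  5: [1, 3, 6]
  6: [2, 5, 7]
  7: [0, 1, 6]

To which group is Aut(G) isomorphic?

Z_2^3 ⋊ S_3

G is 3-regular and bipartite on 2^3 = 8 vertices with girth 4; it is the hypercube graph Q_3. The symmetry group of the 3-cube is the hyperoctahedral group B_3 = Z_2 ≀ S_3, of order 2^3·3! = 48.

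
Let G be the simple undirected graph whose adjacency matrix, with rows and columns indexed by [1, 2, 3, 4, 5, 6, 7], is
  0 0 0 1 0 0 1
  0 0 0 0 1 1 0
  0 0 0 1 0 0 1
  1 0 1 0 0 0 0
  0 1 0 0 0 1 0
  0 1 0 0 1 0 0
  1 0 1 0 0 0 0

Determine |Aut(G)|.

48

G has two connected components, {1, 3, 4, 7} and {2, 5, 6}; each is 2-regular, so G = C_4 ⊔ C_3. No automorphism exchanges components of different sizes, hence Aut(G) is the direct product D_4 × D_3, order 48.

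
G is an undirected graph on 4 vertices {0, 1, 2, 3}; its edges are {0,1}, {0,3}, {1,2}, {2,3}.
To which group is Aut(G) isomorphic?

G is 2-regular and bipartite with parts {1, 3} and {0, 2} (each part is independent and every cross-pair is an edge), so G = K_{2,2}. Aut(K_{2,2}) is the wreath product S_2 ≀ Z_2: permute within each part, then optionally swap the parts; |Aut| = 2·(2!)² = 8.

S_2 ≀ Z_2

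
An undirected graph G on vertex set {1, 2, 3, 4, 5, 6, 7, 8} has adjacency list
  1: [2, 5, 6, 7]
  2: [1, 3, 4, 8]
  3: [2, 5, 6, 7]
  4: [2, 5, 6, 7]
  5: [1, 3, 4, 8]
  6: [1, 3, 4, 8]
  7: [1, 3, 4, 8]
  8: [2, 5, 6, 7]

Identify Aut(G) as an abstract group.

S_4 ≀ Z_2

G is 4-regular and bipartite with parts {1, 3, 4, 8} and {2, 5, 6, 7} (each part is independent and every cross-pair is an edge), so G = K_{4,4}. Each part can be permuted independently (S_4 × S_4) and the two equal-size parts can also be swapped, giving (S_4 × S_4) ⋊ Z_2 of order 2·(4!)² = 1152.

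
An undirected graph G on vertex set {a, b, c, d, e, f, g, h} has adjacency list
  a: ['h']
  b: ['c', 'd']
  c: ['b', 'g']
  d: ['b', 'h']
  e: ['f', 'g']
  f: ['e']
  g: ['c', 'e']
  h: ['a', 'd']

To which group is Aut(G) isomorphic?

The degree sequence is [1, 2, 2, 2, 2, 1, 2, 2]; the two degree-1 vertices a and f are the ends of a path, so G = P_8. The only nontrivial automorphism of a path is the end-to-end reflection, so Aut(G) ≅ Z_2.

the cyclic group of order 2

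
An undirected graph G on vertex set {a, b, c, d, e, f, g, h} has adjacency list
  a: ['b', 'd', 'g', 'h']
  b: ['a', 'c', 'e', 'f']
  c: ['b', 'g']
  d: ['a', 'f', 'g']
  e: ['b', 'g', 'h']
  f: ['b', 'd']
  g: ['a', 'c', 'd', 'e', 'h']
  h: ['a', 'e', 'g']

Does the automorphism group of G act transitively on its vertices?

Vertex g is the only vertex of degree 5, so every automorphism fixes it; G is not vertex-transitive.

No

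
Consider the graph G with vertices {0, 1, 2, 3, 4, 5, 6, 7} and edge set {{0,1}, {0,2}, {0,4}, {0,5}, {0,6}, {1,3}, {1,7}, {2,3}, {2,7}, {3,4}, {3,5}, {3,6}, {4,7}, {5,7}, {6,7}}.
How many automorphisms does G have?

720

The vertices split by degree into {0, 3, 7} (degree 5) and {1, 2, 4, 5, 6} (degree 3); every edge runs between the two parts, so G is the complete bipartite graph K_{3,5}. Automorphisms preserve the bipartition setwise (since the parts differ in size) and act as S_3 × S_5 within it; |Aut| = 720.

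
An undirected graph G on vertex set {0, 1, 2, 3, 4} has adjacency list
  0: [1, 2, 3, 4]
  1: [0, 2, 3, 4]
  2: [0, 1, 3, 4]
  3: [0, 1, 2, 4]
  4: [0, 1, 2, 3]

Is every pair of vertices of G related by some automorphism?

Yes

All 5 vertices are pairwise adjacent: G = K_5. Every bijection on the vertex set is an automorphism of K_5; hence Aut(K_5) ≅ S_5, order 120. This group acts transitively on the 5 vertices.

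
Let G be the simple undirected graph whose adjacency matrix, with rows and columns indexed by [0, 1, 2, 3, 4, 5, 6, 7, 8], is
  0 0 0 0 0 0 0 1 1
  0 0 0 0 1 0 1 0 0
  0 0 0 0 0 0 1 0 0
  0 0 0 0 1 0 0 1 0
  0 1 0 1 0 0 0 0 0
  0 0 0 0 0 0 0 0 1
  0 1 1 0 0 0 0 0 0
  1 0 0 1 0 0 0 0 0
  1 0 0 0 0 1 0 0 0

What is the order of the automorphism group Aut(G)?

2

The degree sequence is [2, 2, 1, 2, 2, 1, 2, 2, 2]; the two degree-1 vertices 2 and 5 are the ends of a path, so G = P_9. A path has exactly one nontrivial symmetry — reversal — giving Aut(G) of order 2.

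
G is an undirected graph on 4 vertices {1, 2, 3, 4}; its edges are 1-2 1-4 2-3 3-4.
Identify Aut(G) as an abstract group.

the dihedral group of order 8

Every vertex has degree 2 and the graph is connected, so G is the 4-cycle C_4. C_4 has 4 rotations and 4 reflections, so Aut(C_4) ≅ D_4 of order 8.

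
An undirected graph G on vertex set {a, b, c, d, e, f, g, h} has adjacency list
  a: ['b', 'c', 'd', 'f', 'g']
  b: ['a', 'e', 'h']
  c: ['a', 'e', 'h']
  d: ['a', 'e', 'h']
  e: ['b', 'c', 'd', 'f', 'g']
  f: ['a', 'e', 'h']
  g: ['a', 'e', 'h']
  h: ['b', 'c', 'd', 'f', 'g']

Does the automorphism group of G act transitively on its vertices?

No

Automorphisms preserve degree, but G has vertices of degree 3 and vertices of degree 5; no automorphism maps one to the other, so G is not vertex-transitive.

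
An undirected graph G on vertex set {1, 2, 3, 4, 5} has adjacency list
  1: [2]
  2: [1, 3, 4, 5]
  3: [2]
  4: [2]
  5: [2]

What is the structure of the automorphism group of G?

Vertex 2 has degree 4 and every other vertex has degree 1, so G is the star K_{1,4} with centre 2. Any automorphism fixes the centre and permutes the 4 leaves freely, so Aut(G) ≅ S_4 of order 4! = 24.

S_4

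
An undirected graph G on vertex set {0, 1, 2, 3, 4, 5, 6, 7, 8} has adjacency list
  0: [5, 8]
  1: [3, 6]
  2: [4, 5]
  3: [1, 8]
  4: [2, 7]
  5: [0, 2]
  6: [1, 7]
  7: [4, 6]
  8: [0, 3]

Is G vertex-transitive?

Every vertex has degree 2 and the graph is connected, so G is the 9-cycle C_9. C_9 has 9 rotations and 9 reflections, so Aut(C_9) ≅ D_9 of order 18. Under this action every vertex can be carried to every other, so G is vertex-transitive.

Yes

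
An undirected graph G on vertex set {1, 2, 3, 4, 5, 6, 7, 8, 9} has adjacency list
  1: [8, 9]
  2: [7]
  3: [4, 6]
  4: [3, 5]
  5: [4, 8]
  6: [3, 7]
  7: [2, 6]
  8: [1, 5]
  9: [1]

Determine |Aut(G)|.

The degree sequence is [2, 1, 2, 2, 2, 2, 2, 2, 1]; the two degree-1 vertices 2 and 9 are the ends of a path, so G = P_9. The only nontrivial automorphism of a path is the end-to-end reflection, so Aut(G) ≅ Z_2.

2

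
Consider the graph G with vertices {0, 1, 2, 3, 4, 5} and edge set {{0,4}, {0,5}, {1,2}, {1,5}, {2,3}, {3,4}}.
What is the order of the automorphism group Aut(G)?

12

Every vertex has degree 2 and the graph is connected, so G is the 6-cycle C_6. C_6 has 6 rotations and 6 reflections, so Aut(C_6) ≅ D_6 of order 12.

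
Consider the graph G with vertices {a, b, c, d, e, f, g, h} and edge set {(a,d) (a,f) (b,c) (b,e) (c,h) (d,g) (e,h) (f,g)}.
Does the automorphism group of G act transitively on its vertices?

G has two connected components, {a, d, f, g} and {b, c, e, h}; each is 2-regular, so G = C_4 ⊔ C_4. With two isomorphic components, Aut(G) = Aut(C_4) ≀ S_2 = (D_4 × D_4) ⋊ Z_2: permute each cycle by D_4, then optionally swap the two cycles. Order 2·(2·4)² = 128. This group acts transitively on the 8 vertices.

Yes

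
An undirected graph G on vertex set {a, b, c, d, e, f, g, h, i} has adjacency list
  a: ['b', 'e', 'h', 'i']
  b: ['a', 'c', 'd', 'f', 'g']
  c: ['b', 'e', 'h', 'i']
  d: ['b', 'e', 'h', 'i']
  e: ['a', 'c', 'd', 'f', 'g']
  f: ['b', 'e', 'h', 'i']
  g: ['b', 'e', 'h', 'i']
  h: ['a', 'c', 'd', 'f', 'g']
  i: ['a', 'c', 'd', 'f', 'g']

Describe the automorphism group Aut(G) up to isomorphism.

The vertices split by degree into {b, e, h, i} (degree 5) and {a, c, d, f, g} (degree 4); every edge runs between the two parts, so G is the complete bipartite graph K_{4,5}. Automorphisms preserve the bipartition setwise (since the parts differ in size) and act as S_5 × S_4 within it; |Aut| = 2880.

S_5 × S_4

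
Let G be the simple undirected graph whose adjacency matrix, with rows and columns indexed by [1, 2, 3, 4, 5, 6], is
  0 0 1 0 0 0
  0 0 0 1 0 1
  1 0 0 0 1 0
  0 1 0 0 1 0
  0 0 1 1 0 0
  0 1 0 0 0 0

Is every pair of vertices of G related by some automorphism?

No

Automorphisms preserve degree, but G has vertices of degree 1 and vertices of degree 2; no automorphism maps one to the other, so G is not vertex-transitive.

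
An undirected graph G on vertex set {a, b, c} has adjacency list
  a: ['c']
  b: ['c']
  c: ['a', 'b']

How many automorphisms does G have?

2

The degree sequence is [1, 1, 2]; the two degree-1 vertices a and b are the ends of a path, so G = P_3. A path has exactly one nontrivial symmetry — reversal — giving Aut(G) of order 2.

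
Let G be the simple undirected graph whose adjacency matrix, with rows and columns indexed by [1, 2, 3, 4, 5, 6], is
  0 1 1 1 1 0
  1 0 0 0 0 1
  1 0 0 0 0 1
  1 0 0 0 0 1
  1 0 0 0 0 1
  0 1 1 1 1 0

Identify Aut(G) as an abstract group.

S_2 × S_4

The vertices split by degree into {1, 6} (degree 4) and {2, 3, 4, 5} (degree 2); every edge runs between the two parts, so G is the complete bipartite graph K_{2,4}. The parts have unequal sizes, so no automorphism swaps them; each part is permuted independently, giving S_2 × S_4 of order 2!·4! = 48.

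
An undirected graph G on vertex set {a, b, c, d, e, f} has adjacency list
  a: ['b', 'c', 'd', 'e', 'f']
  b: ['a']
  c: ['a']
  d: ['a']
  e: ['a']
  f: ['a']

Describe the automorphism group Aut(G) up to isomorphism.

Vertex a has degree 5 and every other vertex has degree 1, so G is the star K_{1,5} with centre a. Any automorphism fixes the centre and permutes the 5 leaves freely, so Aut(G) ≅ S_5 of order 5! = 120.

S_5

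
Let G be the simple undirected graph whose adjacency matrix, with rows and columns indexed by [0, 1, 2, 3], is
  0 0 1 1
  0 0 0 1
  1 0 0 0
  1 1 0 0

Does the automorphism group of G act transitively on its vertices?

Automorphisms preserve degree, but G has vertices of degree 1 and vertices of degree 2; no automorphism maps one to the other, so G is not vertex-transitive.

No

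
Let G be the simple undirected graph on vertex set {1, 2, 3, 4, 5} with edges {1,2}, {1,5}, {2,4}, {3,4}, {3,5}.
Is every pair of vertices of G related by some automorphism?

Yes

Every vertex has degree 2 and the graph is connected, so G is the 5-cycle C_5. The automorphisms of the 5-cycle are exactly the symmetries of a regular 5-gon: the dihedral group D_5, |D_5| = 10. This group acts transitively on the 5 vertices.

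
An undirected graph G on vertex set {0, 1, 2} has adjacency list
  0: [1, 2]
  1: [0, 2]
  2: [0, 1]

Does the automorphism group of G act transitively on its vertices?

All 3 vertices are pairwise adjacent: G = K_3. Every bijection on the vertex set is an automorphism of K_3; hence Aut(K_3) ≅ S_3, order 6. Under this action every vertex can be carried to every other, so G is vertex-transitive.

Yes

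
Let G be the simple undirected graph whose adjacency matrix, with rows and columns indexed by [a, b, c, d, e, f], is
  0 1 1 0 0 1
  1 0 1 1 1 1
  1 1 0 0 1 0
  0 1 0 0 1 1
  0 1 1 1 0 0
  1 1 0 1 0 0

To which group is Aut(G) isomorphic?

Vertex b is the unique vertex of degree 5; the remaining 5 vertices each have degree 3 and induce a cycle, so G is the wheel on 6 vertices with hub b. Every automorphism fixes the hub and acts on the rim 5-cycle, so Aut(G) ≅ Aut(C_5) = D_5 of order 10.

D_5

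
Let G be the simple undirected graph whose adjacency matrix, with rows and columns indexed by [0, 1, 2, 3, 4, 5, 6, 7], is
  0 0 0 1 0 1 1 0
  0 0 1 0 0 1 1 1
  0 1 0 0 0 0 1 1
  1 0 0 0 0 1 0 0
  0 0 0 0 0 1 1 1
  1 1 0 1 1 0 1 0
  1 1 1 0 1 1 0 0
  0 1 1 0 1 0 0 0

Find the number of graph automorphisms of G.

Degrees alone do not determine every vertex (e.g. 0 and 2 both have degree 3), but their neighbour-degree multisets differ: N(0) has degrees [2, 5, 5] while N(2) has degrees [3, 4, 5]. Repeating this refinement separates all vertices, so the only automorphism is the identity.

1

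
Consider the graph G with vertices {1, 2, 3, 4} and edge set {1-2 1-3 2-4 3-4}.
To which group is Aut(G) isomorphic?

G is 2-regular and bipartite on 2^2 = 4 vertices with girth 4; it is the hypercube graph Q_2. The symmetry group of the 2-cube is the hyperoctahedral group B_2 = Z_2 ≀ S_2, of order 2^2·2! = 8.

Z_2^2 ⋊ S_2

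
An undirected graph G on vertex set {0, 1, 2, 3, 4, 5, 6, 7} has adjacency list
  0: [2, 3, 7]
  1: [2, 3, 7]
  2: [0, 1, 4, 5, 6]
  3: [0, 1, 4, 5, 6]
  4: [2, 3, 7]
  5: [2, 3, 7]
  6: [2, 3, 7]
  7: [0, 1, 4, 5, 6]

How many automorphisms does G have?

The vertices split by degree into {2, 3, 7} (degree 5) and {0, 1, 4, 5, 6} (degree 3); every edge runs between the two parts, so G is the complete bipartite graph K_{3,5}. Automorphisms preserve the bipartition setwise (since the parts differ in size) and act as S_5 × S_3 within it; |Aut| = 720.

720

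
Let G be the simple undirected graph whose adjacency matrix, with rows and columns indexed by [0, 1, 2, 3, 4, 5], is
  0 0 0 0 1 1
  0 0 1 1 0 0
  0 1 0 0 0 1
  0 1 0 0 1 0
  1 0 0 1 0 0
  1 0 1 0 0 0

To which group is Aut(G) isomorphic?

the dihedral group of order 12

Every vertex has degree 2 and the graph is connected, so G is the 6-cycle C_6. The automorphisms of the 6-cycle are exactly the symmetries of a regular 6-gon: the dihedral group D_6, |D_6| = 12.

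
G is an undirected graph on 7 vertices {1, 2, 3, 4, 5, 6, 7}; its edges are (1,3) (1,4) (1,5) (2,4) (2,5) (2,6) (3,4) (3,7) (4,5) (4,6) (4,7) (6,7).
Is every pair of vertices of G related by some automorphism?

No

Vertex 4 is the only vertex of degree 6, so every automorphism fixes it; G is not vertex-transitive.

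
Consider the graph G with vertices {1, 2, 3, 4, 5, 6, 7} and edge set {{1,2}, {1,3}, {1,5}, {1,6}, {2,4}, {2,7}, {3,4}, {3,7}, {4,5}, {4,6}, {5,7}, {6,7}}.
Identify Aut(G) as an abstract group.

The vertices split by degree into {1, 4, 7} (degree 4) and {2, 3, 5, 6} (degree 3); every edge runs between the two parts, so G is the complete bipartite graph K_{3,4}. Automorphisms preserve the bipartition setwise (since the parts differ in size) and act as S_3 × S_4 within it; |Aut| = 144.

S_3 × S_4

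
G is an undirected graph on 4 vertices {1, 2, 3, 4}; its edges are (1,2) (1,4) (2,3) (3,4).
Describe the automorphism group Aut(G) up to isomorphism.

G is 2-regular and connected on 4 vertices, i.e. the cycle C_4. C_4 has 4 rotations and 4 reflections, so Aut(C_4) ≅ D_4 of order 8.

D_4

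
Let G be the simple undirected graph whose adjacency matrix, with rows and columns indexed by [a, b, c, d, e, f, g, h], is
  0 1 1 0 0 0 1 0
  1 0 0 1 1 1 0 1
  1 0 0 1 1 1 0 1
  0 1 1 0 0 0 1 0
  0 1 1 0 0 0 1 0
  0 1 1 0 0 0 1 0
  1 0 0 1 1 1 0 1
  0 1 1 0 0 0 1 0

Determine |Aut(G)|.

The vertices split by degree into {b, c, g} (degree 5) and {a, d, e, f, h} (degree 3); every edge runs between the two parts, so G is the complete bipartite graph K_{3,5}. Automorphisms preserve the bipartition setwise (since the parts differ in size) and act as S_5 × S_3 within it; |Aut| = 720.

720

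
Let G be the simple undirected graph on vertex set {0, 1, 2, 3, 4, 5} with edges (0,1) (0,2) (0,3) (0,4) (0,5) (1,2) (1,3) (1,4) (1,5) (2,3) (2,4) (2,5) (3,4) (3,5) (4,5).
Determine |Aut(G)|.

720

Every vertex has degree 5, so G is the complete graph K_6. Any permutation of the 6 vertices preserves K_6, so Aut(K_6) = S_6 of order 6! = 720.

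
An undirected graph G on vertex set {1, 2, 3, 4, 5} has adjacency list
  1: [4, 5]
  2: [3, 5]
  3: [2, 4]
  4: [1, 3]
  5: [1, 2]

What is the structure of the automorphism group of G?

G is 2-regular and connected on 5 vertices, i.e. the cycle C_5. The automorphisms of the 5-cycle are exactly the symmetries of a regular 5-gon: the dihedral group D_5, |D_5| = 10.

D_5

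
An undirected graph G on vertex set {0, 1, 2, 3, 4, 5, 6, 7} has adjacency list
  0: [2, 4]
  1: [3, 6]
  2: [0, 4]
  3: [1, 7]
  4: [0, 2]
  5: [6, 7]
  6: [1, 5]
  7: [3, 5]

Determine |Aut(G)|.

G has two connected components, {1, 3, 5, 6, 7} and {0, 2, 4}; each is 2-regular, so G = C_5 ⊔ C_3. No automorphism exchanges components of different sizes, hence Aut(G) is the direct product D_5 × D_3, order 60.

60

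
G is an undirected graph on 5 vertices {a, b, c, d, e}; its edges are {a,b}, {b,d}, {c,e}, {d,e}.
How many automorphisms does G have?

2

The degree sequence is [1, 2, 1, 2, 2]; the two degree-1 vertices a and c are the ends of a path, so G = P_5. A path has exactly one nontrivial symmetry — reversal — giving Aut(G) of order 2.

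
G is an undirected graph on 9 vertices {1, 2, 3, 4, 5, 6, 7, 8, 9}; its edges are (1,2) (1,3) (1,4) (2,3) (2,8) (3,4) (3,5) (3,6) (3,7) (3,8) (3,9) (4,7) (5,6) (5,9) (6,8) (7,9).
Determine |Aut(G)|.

Vertex 3 is the unique vertex of degree 8; the remaining 8 vertices each have degree 3 and induce a cycle, so G is the wheel on 9 vertices with hub 3. Every automorphism fixes the hub and acts on the rim 8-cycle, so Aut(G) ≅ Aut(C_8) = D_8 of order 16.

16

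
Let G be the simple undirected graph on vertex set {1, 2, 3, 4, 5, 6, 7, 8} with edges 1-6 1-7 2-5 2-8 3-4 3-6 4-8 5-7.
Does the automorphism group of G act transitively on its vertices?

G is 2-regular and connected on 8 vertices, i.e. the cycle C_8. The automorphisms of the 8-cycle are exactly the symmetries of a regular 8-gon: the dihedral group D_8, |D_8| = 16. This group acts transitively on the 8 vertices.

Yes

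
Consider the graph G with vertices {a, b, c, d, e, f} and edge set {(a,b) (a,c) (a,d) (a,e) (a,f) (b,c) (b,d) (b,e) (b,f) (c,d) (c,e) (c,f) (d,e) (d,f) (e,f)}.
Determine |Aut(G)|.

All 6 vertices are pairwise adjacent: G = K_6. Every bijection on the vertex set is an automorphism of K_6; hence Aut(K_6) ≅ S_6, order 720.

720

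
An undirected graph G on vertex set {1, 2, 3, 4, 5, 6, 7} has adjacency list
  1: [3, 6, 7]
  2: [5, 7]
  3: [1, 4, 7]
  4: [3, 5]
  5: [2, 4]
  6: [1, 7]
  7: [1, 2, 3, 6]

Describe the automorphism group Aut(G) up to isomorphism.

The degree sequence is [3, 2, 3, 2, 2, 2, 4]. Checking the degree-preserving permutations of the vertex set shows that none except the identity preserves every edge, so Aut(G) is trivial.

the trivial group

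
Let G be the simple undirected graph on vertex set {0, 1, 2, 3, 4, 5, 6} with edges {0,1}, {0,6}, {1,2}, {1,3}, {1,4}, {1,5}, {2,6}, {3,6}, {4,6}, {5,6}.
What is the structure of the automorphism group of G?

S_5 × S_2

The vertices split by degree into {1, 6} (degree 5) and {0, 2, 3, 4, 5} (degree 2); every edge runs between the two parts, so G is the complete bipartite graph K_{2,5}. Automorphisms preserve the bipartition setwise (since the parts differ in size) and act as S_5 × S_2 within it; |Aut| = 240.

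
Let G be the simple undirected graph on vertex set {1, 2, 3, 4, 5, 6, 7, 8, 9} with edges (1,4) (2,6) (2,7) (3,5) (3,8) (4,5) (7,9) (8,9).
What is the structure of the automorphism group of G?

The degree sequence is [1, 2, 2, 2, 2, 1, 2, 2, 2]; the two degree-1 vertices 1 and 6 are the ends of a path, so G = P_9. The only nontrivial automorphism of a path is the end-to-end reflection, so Aut(G) ≅ Z_2.

Z_2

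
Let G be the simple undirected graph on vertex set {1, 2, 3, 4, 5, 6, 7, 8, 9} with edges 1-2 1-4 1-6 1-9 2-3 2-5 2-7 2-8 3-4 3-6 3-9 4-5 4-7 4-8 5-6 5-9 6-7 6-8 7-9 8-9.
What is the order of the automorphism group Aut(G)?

The vertices split by degree into {2, 4, 6, 9} (degree 5) and {1, 3, 5, 7, 8} (degree 4); every edge runs between the two parts, so G is the complete bipartite graph K_{4,5}. The parts have unequal sizes, so no automorphism swaps them; each part is permuted independently, giving S_4 × S_5 of order 4!·5! = 2880.

2880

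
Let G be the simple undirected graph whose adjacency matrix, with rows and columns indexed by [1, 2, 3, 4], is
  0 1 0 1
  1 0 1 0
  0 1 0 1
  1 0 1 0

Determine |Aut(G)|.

G is 2-regular and bipartite with parts {1, 3} and {2, 4} (each part is independent and every cross-pair is an edge), so G = K_{2,2}. Each part can be permuted independently (S_2 × S_2) and the two equal-size parts can also be swapped, giving (S_2 × S_2) ⋊ Z_2 of order 2·(2!)² = 8.

8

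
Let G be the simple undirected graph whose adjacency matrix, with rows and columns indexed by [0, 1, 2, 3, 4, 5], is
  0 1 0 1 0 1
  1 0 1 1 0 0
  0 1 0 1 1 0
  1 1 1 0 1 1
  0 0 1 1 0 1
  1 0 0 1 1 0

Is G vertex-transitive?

No

Vertex 3 is the only vertex of degree 5, so every automorphism fixes it; G is not vertex-transitive.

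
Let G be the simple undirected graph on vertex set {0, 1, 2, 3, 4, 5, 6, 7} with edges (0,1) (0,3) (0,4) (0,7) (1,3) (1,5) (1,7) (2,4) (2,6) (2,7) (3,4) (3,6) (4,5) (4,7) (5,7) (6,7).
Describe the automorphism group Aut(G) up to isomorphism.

{e}

Degrees alone do not determine every vertex (e.g. 0 and 1 both have degree 4), but their neighbour-degree multisets differ: N(0) has degrees [4, 4, 5, 6] while N(1) has degrees [3, 4, 4, 6]. Repeating this refinement separates all vertices, so the only automorphism is the identity.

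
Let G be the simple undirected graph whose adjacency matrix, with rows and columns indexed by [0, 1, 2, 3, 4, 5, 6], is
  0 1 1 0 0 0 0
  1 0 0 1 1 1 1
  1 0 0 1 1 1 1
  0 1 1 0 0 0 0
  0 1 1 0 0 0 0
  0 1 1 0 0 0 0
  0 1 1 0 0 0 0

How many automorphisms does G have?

240

The vertices split by degree into {1, 2} (degree 5) and {0, 3, 4, 5, 6} (degree 2); every edge runs between the two parts, so G is the complete bipartite graph K_{2,5}. Automorphisms preserve the bipartition setwise (since the parts differ in size) and act as S_5 × S_2 within it; |Aut| = 240.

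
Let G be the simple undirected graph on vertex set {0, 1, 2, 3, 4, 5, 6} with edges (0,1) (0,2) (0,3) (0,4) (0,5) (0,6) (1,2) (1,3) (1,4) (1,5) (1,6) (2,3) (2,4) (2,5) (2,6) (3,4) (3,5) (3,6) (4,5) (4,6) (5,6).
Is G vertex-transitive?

Yes

Every vertex has degree 6, so G is the complete graph K_7. Any permutation of the 7 vertices preserves K_7, so Aut(K_7) = S_7 of order 7! = 5040. Under this action every vertex can be carried to every other, so G is vertex-transitive.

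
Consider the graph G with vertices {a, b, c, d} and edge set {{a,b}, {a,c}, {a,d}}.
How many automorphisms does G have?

Vertex a has degree 3 and every other vertex has degree 1, so G is the star K_{1,3} with centre a. The 3 leaves are pairwise interchangeable while the centre is fixed, giving Aut(G) = S_3.

6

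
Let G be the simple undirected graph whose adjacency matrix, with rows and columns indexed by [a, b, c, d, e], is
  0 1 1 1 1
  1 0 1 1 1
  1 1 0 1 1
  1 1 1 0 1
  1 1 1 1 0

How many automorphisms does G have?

120

Every vertex has degree 4, so G is the complete graph K_5. Any permutation of the 5 vertices preserves K_5, so Aut(K_5) = S_5 of order 5! = 120.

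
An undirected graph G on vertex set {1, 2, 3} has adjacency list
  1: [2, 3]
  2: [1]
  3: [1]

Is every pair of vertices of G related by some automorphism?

No

Vertex 1 is the only vertex of degree 2, so every automorphism fixes it; G is not vertex-transitive.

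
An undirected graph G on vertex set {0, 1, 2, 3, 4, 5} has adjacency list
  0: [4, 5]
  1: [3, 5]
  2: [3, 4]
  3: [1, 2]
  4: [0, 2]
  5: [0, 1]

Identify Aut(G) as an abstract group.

D_6

G is 2-regular and connected on 6 vertices, i.e. the cycle C_6. C_6 has 6 rotations and 6 reflections, so Aut(C_6) ≅ D_6 of order 12.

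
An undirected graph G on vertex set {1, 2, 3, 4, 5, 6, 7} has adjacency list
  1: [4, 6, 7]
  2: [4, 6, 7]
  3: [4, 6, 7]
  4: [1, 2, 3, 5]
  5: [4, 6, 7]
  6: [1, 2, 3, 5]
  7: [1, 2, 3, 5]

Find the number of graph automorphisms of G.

144

The vertices split by degree into {4, 6, 7} (degree 4) and {1, 2, 3, 5} (degree 3); every edge runs between the two parts, so G is the complete bipartite graph K_{3,4}. The parts have unequal sizes, so no automorphism swaps them; each part is permuted independently, giving S_3 × S_4 of order 3!·4! = 144.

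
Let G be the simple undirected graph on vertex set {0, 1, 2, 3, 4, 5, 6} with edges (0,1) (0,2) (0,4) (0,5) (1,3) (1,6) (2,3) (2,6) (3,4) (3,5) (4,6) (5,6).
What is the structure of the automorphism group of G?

The vertices split by degree into {0, 3, 6} (degree 4) and {1, 2, 4, 5} (degree 3); every edge runs between the two parts, so G is the complete bipartite graph K_{3,4}. Automorphisms preserve the bipartition setwise (since the parts differ in size) and act as S_4 × S_3 within it; |Aut| = 144.

S_4 × S_3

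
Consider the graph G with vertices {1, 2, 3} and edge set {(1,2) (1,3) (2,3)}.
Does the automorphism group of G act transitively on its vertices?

Every vertex has degree 2, so G is the complete graph K_3. Any permutation of the 3 vertices preserves K_3, so Aut(K_3) = S_3 of order 3! = 6. Under this action every vertex can be carried to every other, so G is vertex-transitive.

Yes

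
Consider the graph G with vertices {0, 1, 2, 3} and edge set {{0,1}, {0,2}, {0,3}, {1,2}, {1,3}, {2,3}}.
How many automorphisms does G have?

24

All 4 vertices are pairwise adjacent: G = K_4. Every bijection on the vertex set is an automorphism of K_4; hence Aut(K_4) ≅ S_4, order 24.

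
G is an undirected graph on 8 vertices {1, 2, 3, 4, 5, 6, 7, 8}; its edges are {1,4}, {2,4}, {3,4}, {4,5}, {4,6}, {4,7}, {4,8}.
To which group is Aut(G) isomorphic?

Vertex 4 has degree 7 and every other vertex has degree 1, so G is the star K_{1,7} with centre 4. The 7 leaves are pairwise interchangeable while the centre is fixed, giving Aut(G) = S_7.

S_7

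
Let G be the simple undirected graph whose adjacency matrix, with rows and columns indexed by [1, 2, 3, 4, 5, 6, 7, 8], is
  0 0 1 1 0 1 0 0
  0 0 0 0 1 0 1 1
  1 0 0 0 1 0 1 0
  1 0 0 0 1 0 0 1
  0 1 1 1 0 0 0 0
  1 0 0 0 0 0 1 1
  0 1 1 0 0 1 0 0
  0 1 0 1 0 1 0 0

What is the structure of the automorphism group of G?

G is 3-regular and bipartite on 2^3 = 8 vertices with girth 4; it is the hypercube graph Q_3. The symmetry group of the 3-cube is the hyperoctahedral group B_3 = Z_2 ≀ S_3, of order 2^3·3! = 48.

Z_2^3 ⋊ S_3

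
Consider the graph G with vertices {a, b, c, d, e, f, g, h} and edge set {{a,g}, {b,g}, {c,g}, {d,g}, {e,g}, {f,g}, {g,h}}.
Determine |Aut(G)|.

Vertex g has degree 7 and every other vertex has degree 1, so G is the star K_{1,7} with centre g. The 7 leaves are pairwise interchangeable while the centre is fixed, giving Aut(G) = S_7.

5040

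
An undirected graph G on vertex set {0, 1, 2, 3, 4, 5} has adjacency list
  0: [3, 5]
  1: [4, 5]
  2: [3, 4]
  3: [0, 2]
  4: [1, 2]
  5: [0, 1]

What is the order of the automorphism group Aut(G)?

12

G is 2-regular and connected on 6 vertices, i.e. the cycle C_6. C_6 has 6 rotations and 6 reflections, so Aut(C_6) ≅ D_6 of order 12.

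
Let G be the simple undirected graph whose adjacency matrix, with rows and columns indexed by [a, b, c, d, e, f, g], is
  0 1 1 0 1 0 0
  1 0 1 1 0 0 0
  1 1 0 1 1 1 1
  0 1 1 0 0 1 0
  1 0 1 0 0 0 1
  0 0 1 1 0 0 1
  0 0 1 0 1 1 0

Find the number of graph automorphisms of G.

Vertex c is the unique vertex of degree 6; the remaining 6 vertices each have degree 3 and induce a cycle, so G is the wheel on 7 vertices with hub c. Every automorphism fixes the hub and acts on the rim 6-cycle, so Aut(G) ≅ Aut(C_6) = D_6 of order 12.

12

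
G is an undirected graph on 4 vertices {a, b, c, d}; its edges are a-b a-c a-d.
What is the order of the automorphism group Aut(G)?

Vertex a has degree 3 and every other vertex has degree 1, so G is the star K_{1,3} with centre a. Any automorphism fixes the centre and permutes the 3 leaves freely, so Aut(G) ≅ S_3 of order 3! = 6.

6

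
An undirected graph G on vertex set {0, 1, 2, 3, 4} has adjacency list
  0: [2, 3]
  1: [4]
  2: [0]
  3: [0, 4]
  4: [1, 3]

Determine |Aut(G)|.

The degree sequence is [2, 1, 1, 2, 2]; the two degree-1 vertices 1 and 2 are the ends of a path, so G = P_5. A path has exactly one nontrivial symmetry — reversal — giving Aut(G) of order 2.

2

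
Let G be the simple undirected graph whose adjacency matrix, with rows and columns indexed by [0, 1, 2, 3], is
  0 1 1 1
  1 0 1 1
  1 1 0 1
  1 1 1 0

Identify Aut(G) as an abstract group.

All 4 vertices are pairwise adjacent: G = K_4. Every bijection on the vertex set is an automorphism of K_4; hence Aut(K_4) ≅ S_4, order 24.

S_4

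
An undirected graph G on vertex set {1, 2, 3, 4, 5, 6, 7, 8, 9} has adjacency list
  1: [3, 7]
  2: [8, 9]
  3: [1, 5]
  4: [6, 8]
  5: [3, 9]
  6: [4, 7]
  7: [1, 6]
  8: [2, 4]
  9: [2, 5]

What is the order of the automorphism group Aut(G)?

18

Every vertex has degree 2 and the graph is connected, so G is the 9-cycle C_9. The automorphisms of the 9-cycle are exactly the symmetries of a regular 9-gon: the dihedral group D_9, |D_9| = 18.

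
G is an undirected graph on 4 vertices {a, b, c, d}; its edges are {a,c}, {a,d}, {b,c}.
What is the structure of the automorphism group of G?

Z_2

The degree sequence is [2, 1, 2, 1]; the two degree-1 vertices b and d are the ends of a path, so G = P_4. The only nontrivial automorphism of a path is the end-to-end reflection, so Aut(G) ≅ Z_2.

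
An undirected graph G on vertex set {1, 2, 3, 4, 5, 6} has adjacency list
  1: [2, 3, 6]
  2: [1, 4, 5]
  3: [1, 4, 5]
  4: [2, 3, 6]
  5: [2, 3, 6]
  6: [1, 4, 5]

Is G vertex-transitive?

Yes

G is 3-regular and bipartite with parts {2, 3, 6} and {1, 4, 5} (each part is independent and every cross-pair is an edge), so G = K_{3,3}. Aut(K_{3,3}) is the wreath product S_3 ≀ Z_2: permute within each part, then optionally swap the parts; |Aut| = 2·(3!)² = 72. Under this action every vertex can be carried to every other, so G is vertex-transitive.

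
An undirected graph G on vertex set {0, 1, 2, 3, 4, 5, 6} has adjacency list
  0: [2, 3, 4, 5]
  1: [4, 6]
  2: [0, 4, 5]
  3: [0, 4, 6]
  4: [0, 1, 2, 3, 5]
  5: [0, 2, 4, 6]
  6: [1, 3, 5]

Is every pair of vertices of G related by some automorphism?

Vertex 1 is the only vertex of degree 2, so every automorphism fixes it; G is not vertex-transitive.

No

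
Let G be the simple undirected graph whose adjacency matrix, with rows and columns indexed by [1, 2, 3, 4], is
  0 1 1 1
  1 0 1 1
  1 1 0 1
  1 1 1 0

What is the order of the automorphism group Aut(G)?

24

All 4 vertices are pairwise adjacent: G = K_4. Every bijection on the vertex set is an automorphism of K_4; hence Aut(K_4) ≅ S_4, order 24.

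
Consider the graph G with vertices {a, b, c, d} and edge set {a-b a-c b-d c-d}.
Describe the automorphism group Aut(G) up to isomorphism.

G is 2-regular and connected on 4 vertices, i.e. the cycle C_4. The automorphisms of the 4-cycle are exactly the symmetries of a regular 4-gon: the dihedral group D_4, |D_4| = 8.

the dihedral group of order 8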